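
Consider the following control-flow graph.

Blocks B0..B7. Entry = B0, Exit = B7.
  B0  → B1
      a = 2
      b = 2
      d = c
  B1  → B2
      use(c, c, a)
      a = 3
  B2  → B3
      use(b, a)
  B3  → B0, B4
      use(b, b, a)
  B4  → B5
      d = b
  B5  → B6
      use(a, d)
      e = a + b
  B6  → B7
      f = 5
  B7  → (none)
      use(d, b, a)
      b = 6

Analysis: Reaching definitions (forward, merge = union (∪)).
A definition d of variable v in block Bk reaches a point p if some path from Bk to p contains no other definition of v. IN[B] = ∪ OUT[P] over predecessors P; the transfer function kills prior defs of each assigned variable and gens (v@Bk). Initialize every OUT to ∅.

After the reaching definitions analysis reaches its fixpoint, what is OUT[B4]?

Fixpoint table:
  B0:   IN={a@B1, b@B0, d@B0}   OUT={a@B0, b@B0, d@B0}
  B1:   IN={a@B0, b@B0, d@B0}   OUT={a@B1, b@B0, d@B0}
  B2:   IN={a@B1, b@B0, d@B0}   OUT={a@B1, b@B0, d@B0}
  B3:   IN={a@B1, b@B0, d@B0}   OUT={a@B1, b@B0, d@B0}
  B4:   IN={a@B1, b@B0, d@B0}   OUT={a@B1, b@B0, d@B4}
  B5:   IN={a@B1, b@B0, d@B4}   OUT={a@B1, b@B0, d@B4, e@B5}
  B6:   IN={a@B1, b@B0, d@B4, e@B5}   OUT={a@B1, b@B0, d@B4, e@B5, f@B6}
  B7:   IN={a@B1, b@B0, d@B4, e@B5, f@B6}   OUT={a@B1, b@B7, d@B4, e@B5, f@B6}

Merge at B4: IN[B4] = OUT[B3] = {a@B1, b@B0, d@B0}
Applying B4's transfer function to that IN value gives OUT[B4] (row B4 above).

Answer: {a@B1, b@B0, d@B4}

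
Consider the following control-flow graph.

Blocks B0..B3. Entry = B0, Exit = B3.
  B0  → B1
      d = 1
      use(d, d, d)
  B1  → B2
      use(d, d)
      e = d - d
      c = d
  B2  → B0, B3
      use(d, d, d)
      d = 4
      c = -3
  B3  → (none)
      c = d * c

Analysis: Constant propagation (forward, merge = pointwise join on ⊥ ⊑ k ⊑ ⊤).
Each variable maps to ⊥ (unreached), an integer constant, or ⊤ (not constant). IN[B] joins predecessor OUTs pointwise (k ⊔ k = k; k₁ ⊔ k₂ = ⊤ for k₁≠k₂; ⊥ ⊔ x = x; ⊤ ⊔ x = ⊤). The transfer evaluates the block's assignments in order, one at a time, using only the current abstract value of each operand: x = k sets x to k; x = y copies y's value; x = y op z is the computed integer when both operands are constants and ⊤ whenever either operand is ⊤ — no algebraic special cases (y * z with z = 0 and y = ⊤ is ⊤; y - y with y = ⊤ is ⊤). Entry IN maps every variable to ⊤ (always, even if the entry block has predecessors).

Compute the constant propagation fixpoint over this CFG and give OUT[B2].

Answer: {a: ⊤, b: ⊤, c: -3, d: 4, e: 0, f: ⊤}

Derivation:
Per-block solution:
  B0:  IN=(all ⊤)  OUT={d:1; rest ⊤}
  B1:  IN={d:1; rest ⊤}  OUT={c:1, d:1, e:0; rest ⊤}
  B2:  IN={c:1, d:1, e:0; rest ⊤}  OUT={c:-3, d:4, e:0; rest ⊤}
  B3:  IN={c:-3, d:4, e:0; rest ⊤}  OUT={c:-12, d:4, e:0; rest ⊤}

Merge at B2: IN[B2] = OUT[B1] = {a: ⊤, b: ⊤, c: 1, d: 1, e: 0, f: ⊤}
Applying B2's transfer function to that IN value gives OUT[B2] (row B2 above).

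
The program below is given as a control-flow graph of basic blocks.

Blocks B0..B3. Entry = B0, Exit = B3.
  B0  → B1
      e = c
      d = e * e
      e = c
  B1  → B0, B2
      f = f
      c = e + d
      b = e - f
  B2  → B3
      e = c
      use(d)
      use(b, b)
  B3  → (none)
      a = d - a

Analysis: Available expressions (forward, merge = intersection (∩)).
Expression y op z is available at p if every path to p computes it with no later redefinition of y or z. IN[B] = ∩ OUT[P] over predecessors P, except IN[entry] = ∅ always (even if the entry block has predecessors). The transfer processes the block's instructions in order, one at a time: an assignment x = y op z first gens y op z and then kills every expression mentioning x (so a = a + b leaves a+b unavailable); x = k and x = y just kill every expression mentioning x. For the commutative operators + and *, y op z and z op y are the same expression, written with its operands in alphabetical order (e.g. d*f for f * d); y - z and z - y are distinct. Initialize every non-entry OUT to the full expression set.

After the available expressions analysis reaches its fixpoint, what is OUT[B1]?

Fixpoint table:
  B0:  IN={}  OUT={}
  B1:  IN={}  OUT={d+e, e-f}
  B2:  IN={d+e, e-f}  OUT={}
  B3:  IN={}  OUT={}

Merge at B1: IN[B1] = OUT[B0] = {}
Applying B1's transfer function to that IN value gives OUT[B1] (row B1 above).

Answer: {d+e, e-f}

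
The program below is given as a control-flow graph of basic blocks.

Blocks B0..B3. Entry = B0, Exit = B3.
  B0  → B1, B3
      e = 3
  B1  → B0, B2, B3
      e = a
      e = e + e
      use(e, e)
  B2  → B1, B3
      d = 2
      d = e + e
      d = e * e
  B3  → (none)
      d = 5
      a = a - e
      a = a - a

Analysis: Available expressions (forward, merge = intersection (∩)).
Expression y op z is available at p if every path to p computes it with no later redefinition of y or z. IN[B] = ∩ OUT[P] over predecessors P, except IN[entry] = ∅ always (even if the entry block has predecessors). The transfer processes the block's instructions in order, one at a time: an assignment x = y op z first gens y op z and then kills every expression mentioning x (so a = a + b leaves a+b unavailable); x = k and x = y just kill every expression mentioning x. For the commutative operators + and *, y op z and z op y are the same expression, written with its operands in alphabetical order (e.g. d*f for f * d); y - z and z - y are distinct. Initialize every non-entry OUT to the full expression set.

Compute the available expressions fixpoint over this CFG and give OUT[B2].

Per-block solution:
  B0:   IN={}   OUT={}
  B1:   IN={}   OUT={}
  B2:   IN={}   OUT={e*e, e+e}
  B3:   IN={}   OUT={}

Merge at B2: IN[B2] = OUT[B1] = {}
Applying B2's transfer function to that IN value gives OUT[B2] (row B2 above).

Answer: {e*e, e+e}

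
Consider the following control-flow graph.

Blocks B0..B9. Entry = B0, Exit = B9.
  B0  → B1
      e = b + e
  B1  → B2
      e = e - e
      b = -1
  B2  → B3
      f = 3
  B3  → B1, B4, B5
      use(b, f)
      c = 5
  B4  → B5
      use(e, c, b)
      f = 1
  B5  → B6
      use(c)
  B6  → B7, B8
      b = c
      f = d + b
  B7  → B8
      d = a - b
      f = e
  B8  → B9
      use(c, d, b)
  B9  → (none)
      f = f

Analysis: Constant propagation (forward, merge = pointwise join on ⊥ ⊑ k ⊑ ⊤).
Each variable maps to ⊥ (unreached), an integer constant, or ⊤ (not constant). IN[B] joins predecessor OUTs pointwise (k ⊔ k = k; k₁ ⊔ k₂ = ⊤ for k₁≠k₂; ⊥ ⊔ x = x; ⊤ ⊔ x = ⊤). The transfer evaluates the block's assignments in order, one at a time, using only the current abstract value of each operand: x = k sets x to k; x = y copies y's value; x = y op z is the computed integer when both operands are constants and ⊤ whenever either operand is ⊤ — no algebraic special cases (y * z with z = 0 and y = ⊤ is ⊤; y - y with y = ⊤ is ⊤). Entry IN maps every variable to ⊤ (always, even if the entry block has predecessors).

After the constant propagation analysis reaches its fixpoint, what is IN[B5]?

Answer: {a: ⊤, b: -1, c: 5, d: ⊤, e: ⊤, f: ⊤}

Trace:
Fixpoint table:
  B0: | IN=(all ⊤) | OUT=(all ⊤)
  B1: | IN=(all ⊤) | OUT={b:-1; rest ⊤}
  B2: | IN={b:-1; rest ⊤} | OUT={b:-1, f:3; rest ⊤}
  B3: | IN={b:-1, f:3; rest ⊤} | OUT={b:-1, c:5, f:3; rest ⊤}
  B4: | IN={b:-1, c:5, f:3; rest ⊤} | OUT={b:-1, c:5, f:1; rest ⊤}
  B5: | IN={b:-1, c:5; rest ⊤} | OUT={b:-1, c:5; rest ⊤}
  B6: | IN={b:-1, c:5; rest ⊤} | OUT={b:5, c:5; rest ⊤}
  B7: | IN={b:5, c:5; rest ⊤} | OUT={b:5, c:5; rest ⊤}
  B8: | IN={b:5, c:5; rest ⊤} | OUT={b:5, c:5; rest ⊤}
  B9: | IN={b:5, c:5; rest ⊤} | OUT={b:5, c:5; rest ⊤}

Merge at B5: IN[B5] = OUT[B3] ⊔ OUT[B4] = {a: ⊤, b: -1, c: 5, d: ⊤, e: ⊤, f: ⊤}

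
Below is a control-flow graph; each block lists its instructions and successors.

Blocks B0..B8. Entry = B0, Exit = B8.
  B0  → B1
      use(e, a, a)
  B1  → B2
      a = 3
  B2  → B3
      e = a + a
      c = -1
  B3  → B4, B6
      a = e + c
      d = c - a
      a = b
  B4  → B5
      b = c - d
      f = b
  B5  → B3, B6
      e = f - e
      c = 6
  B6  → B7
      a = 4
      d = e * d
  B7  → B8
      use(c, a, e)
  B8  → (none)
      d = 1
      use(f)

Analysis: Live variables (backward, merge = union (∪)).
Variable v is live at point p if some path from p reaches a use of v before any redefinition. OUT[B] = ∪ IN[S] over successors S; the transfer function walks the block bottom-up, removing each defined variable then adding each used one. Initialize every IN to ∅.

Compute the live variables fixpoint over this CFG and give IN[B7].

Converged values:
  B0:  IN={a, b, e, f}  OUT={b, f}
  B1:  IN={b, f}  OUT={a, b, f}
  B2:  IN={a, b, f}  OUT={b, c, e, f}
  B3:  IN={b, c, e, f}  OUT={c, d, e, f}
  B4:  IN={c, d, e}  OUT={b, d, e, f}
  B5:  IN={b, d, e, f}  OUT={b, c, d, e, f}
  B6:  IN={c, d, e, f}  OUT={a, c, e, f}
  B7:  IN={a, c, e, f}  OUT={f}
  B8:  IN={f}  OUT={}

Merge at B7: OUT[B7] = IN[B8] = {f}
Applying B7's transfer function to that OUT value gives IN[B7] (row B7 above).

Answer: {a, c, e, f}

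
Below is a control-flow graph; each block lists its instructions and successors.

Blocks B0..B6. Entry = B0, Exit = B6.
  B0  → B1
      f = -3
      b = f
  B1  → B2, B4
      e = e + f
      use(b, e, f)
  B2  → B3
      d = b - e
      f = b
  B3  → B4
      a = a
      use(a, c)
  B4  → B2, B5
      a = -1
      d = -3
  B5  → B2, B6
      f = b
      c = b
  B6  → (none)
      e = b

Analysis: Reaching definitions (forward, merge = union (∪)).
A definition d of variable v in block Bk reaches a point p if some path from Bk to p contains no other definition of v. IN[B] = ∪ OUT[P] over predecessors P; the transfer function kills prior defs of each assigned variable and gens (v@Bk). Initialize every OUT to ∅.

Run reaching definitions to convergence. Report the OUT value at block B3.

Fixpoint table:
  B0:   IN={}   OUT={b@B0, f@B0}
  B1:   IN={b@B0, f@B0}   OUT={b@B0, e@B1, f@B0}
  B2:   IN={a@B4, b@B0, c@B5, d@B4, e@B1, f@B0, f@B2, f@B5}   OUT={a@B4, b@B0, c@B5, d@B2, e@B1, f@B2}
  B3:   IN={a@B4, b@B0, c@B5, d@B2, e@B1, f@B2}   OUT={a@B3, b@B0, c@B5, d@B2, e@B1, f@B2}
  B4:   IN={a@B3, b@B0, c@B5, d@B2, e@B1, f@B0, f@B2}   OUT={a@B4, b@B0, c@B5, d@B4, e@B1, f@B0, f@B2}
  B5:   IN={a@B4, b@B0, c@B5, d@B4, e@B1, f@B0, f@B2}   OUT={a@B4, b@B0, c@B5, d@B4, e@B1, f@B5}
  B6:   IN={a@B4, b@B0, c@B5, d@B4, e@B1, f@B5}   OUT={a@B4, b@B0, c@B5, d@B4, e@B6, f@B5}

Merge at B3: IN[B3] = OUT[B2] = {a@B4, b@B0, c@B5, d@B2, e@B1, f@B2}
Applying B3's transfer function to that IN value gives OUT[B3] (row B3 above).

Answer: {a@B3, b@B0, c@B5, d@B2, e@B1, f@B2}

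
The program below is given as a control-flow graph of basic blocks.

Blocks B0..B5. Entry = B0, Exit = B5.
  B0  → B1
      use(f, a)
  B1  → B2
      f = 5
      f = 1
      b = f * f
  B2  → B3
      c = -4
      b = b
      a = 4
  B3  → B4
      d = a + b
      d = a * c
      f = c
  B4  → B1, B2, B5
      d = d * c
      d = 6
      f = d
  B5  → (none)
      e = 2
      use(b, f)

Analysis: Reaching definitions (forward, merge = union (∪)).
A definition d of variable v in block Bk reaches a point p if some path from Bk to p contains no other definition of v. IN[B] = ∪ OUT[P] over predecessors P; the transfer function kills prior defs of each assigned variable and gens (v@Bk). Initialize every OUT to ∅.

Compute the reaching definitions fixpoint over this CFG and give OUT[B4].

Per-block solution:
  B0:  IN={}  OUT={}
  B1:  IN={a@B2, b@B2, c@B2, d@B4, f@B4}  OUT={a@B2, b@B1, c@B2, d@B4, f@B1}
  B2:  IN={a@B2, b@B1, b@B2, c@B2, d@B4, f@B1, f@B4}  OUT={a@B2, b@B2, c@B2, d@B4, f@B1, f@B4}
  B3:  IN={a@B2, b@B2, c@B2, d@B4, f@B1, f@B4}  OUT={a@B2, b@B2, c@B2, d@B3, f@B3}
  B4:  IN={a@B2, b@B2, c@B2, d@B3, f@B3}  OUT={a@B2, b@B2, c@B2, d@B4, f@B4}
  B5:  IN={a@B2, b@B2, c@B2, d@B4, f@B4}  OUT={a@B2, b@B2, c@B2, d@B4, e@B5, f@B4}

Merge at B4: IN[B4] = OUT[B3] = {a@B2, b@B2, c@B2, d@B3, f@B3}
Applying B4's transfer function to that IN value gives OUT[B4] (row B4 above).

Answer: {a@B2, b@B2, c@B2, d@B4, f@B4}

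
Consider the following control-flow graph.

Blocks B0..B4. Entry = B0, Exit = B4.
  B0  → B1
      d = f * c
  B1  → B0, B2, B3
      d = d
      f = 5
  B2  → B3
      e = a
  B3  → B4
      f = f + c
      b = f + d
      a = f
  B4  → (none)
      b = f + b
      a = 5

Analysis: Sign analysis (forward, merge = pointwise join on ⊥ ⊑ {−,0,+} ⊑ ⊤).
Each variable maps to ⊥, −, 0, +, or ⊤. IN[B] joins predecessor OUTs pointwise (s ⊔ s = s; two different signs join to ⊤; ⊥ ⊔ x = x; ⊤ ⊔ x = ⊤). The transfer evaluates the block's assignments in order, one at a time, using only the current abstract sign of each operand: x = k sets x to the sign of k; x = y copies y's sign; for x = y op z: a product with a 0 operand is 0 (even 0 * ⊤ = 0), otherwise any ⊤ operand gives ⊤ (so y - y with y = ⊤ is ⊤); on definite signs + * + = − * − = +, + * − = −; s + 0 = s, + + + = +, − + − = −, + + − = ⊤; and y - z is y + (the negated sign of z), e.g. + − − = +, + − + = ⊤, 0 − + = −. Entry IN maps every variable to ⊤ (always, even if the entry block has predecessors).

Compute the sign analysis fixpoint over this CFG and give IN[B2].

Answer: {a: ⊤, b: ⊤, c: ⊤, d: ⊤, e: ⊤, f: +}

Working:
Fixpoint table:
  B0: | IN=(all ⊤) | OUT=(all ⊤)
  B1: | IN=(all ⊤) | OUT={f:+; rest ⊤}
  B2: | IN={f:+; rest ⊤} | OUT={f:+; rest ⊤}
  B3: | IN={f:+; rest ⊤} | OUT=(all ⊤)
  B4: | IN=(all ⊤) | OUT={a:+; rest ⊤}

Merge at B2: IN[B2] = OUT[B1] = {a: ⊤, b: ⊤, c: ⊤, d: ⊤, e: ⊤, f: +}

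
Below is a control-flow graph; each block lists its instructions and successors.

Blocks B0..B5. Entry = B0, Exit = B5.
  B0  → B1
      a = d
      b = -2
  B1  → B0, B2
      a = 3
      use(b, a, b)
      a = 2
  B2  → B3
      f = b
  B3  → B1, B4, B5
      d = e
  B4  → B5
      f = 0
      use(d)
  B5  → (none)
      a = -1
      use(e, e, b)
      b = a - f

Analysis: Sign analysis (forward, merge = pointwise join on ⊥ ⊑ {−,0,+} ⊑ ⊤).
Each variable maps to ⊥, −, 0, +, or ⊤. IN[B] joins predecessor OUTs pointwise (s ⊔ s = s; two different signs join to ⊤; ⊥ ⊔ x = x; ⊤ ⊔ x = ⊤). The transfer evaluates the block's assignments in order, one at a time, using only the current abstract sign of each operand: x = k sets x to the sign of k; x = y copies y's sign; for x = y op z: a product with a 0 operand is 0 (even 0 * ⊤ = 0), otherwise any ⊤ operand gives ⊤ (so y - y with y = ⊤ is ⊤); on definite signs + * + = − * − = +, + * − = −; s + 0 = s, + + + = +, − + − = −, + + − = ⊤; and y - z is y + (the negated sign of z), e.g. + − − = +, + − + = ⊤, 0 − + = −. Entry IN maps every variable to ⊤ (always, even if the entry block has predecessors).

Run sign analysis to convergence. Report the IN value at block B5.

Converged values:
  B0: | IN=(all ⊤) | OUT={b:-; rest ⊤}
  B1: | IN={b:-; rest ⊤} | OUT={a:+, b:-; rest ⊤}
  B2: | IN={a:+, b:-; rest ⊤} | OUT={a:+, b:-, f:-; rest ⊤}
  B3: | IN={a:+, b:-, f:-; rest ⊤} | OUT={a:+, b:-, f:-; rest ⊤}
  B4: | IN={a:+, b:-, f:-; rest ⊤} | OUT={a:+, b:-, f:0; rest ⊤}
  B5: | IN={a:+, b:-; rest ⊤} | OUT={a:-; rest ⊤}

Merge at B5: IN[B5] = OUT[B3] ⊔ OUT[B4] = {a: +, b: -, c: ⊤, d: ⊤, e: ⊤, f: ⊤}

Answer: {a: +, b: -, c: ⊤, d: ⊤, e: ⊤, f: ⊤}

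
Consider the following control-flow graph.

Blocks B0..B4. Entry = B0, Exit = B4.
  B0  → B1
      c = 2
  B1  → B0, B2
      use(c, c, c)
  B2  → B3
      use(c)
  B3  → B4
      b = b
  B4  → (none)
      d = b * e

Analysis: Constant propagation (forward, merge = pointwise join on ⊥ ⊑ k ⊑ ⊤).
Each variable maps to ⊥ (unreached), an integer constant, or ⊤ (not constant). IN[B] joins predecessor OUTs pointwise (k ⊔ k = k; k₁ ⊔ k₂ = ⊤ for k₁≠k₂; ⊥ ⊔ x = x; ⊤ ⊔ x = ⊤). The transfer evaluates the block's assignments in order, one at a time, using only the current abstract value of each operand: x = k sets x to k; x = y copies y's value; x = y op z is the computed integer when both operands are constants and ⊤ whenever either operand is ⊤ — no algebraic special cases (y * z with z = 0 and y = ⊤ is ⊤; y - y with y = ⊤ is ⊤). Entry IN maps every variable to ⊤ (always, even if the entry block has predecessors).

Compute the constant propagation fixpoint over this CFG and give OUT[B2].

Answer: {a: ⊤, b: ⊤, c: 2, d: ⊤, e: ⊤, f: ⊤}

Working:
Per-block solution:
  B0:   IN=(all ⊤)   OUT={c:2; rest ⊤}
  B1:   IN={c:2; rest ⊤}   OUT={c:2; rest ⊤}
  B2:   IN={c:2; rest ⊤}   OUT={c:2; rest ⊤}
  B3:   IN={c:2; rest ⊤}   OUT={c:2; rest ⊤}
  B4:   IN={c:2; rest ⊤}   OUT={c:2; rest ⊤}

Merge at B2: IN[B2] = OUT[B1] = {a: ⊤, b: ⊤, c: 2, d: ⊤, e: ⊤, f: ⊤}
Applying B2's transfer function to that IN value gives OUT[B2] (row B2 above).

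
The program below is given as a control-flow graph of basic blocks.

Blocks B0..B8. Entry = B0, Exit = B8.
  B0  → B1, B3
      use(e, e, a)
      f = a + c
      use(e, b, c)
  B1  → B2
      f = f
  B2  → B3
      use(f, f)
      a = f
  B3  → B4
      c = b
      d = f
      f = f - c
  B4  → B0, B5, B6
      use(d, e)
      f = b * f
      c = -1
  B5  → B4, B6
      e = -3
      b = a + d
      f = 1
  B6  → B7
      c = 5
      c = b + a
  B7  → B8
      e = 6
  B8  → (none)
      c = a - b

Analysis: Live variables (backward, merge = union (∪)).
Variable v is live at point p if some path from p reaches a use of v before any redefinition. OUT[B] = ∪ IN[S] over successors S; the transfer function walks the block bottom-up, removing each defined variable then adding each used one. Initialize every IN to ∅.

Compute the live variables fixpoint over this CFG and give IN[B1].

Answer: {b, e, f}

Derivation:
Fixpoint table:
  B0:  IN={a, b, c, e}  OUT={a, b, e, f}
  B1:  IN={b, e, f}  OUT={b, e, f}
  B2:  IN={b, e, f}  OUT={a, b, e, f}
  B3:  IN={a, b, e, f}  OUT={a, b, d, e, f}
  B4:  IN={a, b, d, e, f}  OUT={a, b, c, d, e}
  B5:  IN={a, d}  OUT={a, b, d, e, f}
  B6:  IN={a, b}  OUT={a, b}
  B7:  IN={a, b}  OUT={a, b}
  B8:  IN={a, b}  OUT={}

Merge at B1: OUT[B1] = IN[B2] = {b, e, f}
Applying B1's transfer function to that OUT value gives IN[B1] (row B1 above).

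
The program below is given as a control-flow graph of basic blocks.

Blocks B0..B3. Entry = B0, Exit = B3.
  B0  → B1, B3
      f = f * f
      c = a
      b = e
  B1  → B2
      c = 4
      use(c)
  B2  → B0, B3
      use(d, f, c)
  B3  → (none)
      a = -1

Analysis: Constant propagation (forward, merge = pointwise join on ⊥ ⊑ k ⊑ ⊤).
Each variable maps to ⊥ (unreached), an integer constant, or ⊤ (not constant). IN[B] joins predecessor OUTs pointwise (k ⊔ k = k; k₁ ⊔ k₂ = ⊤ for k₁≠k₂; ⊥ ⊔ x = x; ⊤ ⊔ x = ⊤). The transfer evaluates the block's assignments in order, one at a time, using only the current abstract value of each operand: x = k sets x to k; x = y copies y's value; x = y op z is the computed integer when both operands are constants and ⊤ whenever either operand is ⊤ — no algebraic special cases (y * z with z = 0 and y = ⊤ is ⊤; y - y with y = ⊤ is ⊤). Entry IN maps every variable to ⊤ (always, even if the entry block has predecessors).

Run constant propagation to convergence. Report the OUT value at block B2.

Converged values:
  B0:   IN=(all ⊤)   OUT=(all ⊤)
  B1:   IN=(all ⊤)   OUT={c:4; rest ⊤}
  B2:   IN={c:4; rest ⊤}   OUT={c:4; rest ⊤}
  B3:   IN=(all ⊤)   OUT={a:-1; rest ⊤}

Merge at B2: IN[B2] = OUT[B1] = {a: ⊤, b: ⊤, c: 4, d: ⊤, e: ⊤, f: ⊤}
Applying B2's transfer function to that IN value gives OUT[B2] (row B2 above).

Answer: {a: ⊤, b: ⊤, c: 4, d: ⊤, e: ⊤, f: ⊤}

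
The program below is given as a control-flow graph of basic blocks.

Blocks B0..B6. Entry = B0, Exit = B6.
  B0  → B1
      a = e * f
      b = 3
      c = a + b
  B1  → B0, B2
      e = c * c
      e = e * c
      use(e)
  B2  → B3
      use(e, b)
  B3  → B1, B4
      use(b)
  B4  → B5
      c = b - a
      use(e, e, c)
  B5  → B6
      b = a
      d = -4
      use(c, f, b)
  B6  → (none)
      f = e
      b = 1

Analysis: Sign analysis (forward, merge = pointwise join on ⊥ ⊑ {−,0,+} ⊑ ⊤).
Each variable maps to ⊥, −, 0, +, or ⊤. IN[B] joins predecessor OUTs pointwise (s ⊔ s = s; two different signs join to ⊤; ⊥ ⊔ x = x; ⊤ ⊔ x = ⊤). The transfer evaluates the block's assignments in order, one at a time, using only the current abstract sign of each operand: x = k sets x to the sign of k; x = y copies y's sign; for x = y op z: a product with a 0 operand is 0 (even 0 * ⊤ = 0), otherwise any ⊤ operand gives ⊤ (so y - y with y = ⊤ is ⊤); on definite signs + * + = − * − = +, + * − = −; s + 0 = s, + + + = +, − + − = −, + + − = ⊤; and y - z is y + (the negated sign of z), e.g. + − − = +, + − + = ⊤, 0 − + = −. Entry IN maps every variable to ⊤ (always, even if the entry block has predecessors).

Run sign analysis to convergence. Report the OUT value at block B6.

Fixpoint table:
  B0: | IN=(all ⊤) | OUT={b:+; rest ⊤}
  B1: | IN={b:+; rest ⊤} | OUT={b:+; rest ⊤}
  B2: | IN={b:+; rest ⊤} | OUT={b:+; rest ⊤}
  B3: | IN={b:+; rest ⊤} | OUT={b:+; rest ⊤}
  B4: | IN={b:+; rest ⊤} | OUT={b:+; rest ⊤}
  B5: | IN={b:+; rest ⊤} | OUT={d:-; rest ⊤}
  B6: | IN={d:-; rest ⊤} | OUT={b:+, d:-; rest ⊤}

Merge at B6: IN[B6] = OUT[B5] = {a: ⊤, b: ⊤, c: ⊤, d: -, e: ⊤, f: ⊤}
Applying B6's transfer function to that IN value gives OUT[B6] (row B6 above).

Answer: {a: ⊤, b: +, c: ⊤, d: -, e: ⊤, f: ⊤}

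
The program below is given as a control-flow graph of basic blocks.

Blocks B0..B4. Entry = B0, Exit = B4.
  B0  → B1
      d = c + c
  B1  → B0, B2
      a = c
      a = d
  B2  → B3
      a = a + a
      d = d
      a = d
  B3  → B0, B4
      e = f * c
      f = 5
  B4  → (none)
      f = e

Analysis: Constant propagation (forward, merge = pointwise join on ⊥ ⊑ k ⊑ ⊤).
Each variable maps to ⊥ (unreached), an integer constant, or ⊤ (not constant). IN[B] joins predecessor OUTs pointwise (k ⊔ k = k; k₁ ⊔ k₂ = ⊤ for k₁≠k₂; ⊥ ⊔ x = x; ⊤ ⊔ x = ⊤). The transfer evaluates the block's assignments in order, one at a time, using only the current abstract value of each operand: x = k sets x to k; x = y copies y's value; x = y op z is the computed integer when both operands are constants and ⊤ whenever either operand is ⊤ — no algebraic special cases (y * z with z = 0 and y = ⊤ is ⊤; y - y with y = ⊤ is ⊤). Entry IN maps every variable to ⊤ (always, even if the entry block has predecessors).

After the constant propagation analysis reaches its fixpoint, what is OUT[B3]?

Answer: {a: ⊤, b: ⊤, c: ⊤, d: ⊤, e: ⊤, f: 5}

Derivation:
Per-block solution:
  B0:  IN=(all ⊤)  OUT=(all ⊤)
  B1:  IN=(all ⊤)  OUT=(all ⊤)
  B2:  IN=(all ⊤)  OUT=(all ⊤)
  B3:  IN=(all ⊤)  OUT={f:5; rest ⊤}
  B4:  IN={f:5; rest ⊤}  OUT=(all ⊤)

Merge at B3: IN[B3] = OUT[B2] = {a: ⊤, b: ⊤, c: ⊤, d: ⊤, e: ⊤, f: ⊤}
Applying B3's transfer function to that IN value gives OUT[B3] (row B3 above).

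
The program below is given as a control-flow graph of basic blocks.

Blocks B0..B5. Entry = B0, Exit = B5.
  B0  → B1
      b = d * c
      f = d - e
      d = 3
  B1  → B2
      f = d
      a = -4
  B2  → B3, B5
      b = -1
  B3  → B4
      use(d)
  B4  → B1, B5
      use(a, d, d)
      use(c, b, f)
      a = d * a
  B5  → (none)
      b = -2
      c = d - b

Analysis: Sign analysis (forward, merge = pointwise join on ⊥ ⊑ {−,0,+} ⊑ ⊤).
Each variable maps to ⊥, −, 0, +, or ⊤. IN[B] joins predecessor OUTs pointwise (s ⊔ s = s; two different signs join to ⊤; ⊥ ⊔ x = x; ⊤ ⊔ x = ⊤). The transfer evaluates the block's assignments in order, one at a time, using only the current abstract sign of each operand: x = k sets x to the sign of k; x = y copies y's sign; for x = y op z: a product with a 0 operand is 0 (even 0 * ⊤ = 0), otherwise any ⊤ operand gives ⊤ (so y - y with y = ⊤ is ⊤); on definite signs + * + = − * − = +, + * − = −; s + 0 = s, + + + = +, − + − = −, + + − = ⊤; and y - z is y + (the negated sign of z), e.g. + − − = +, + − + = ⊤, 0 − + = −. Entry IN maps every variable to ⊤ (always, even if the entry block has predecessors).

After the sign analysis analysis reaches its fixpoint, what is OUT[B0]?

Per-block solution:
  B0: | IN=(all ⊤) | OUT={d:+; rest ⊤}
  B1: | IN={d:+; rest ⊤} | OUT={a:-, d:+, f:+; rest ⊤}
  B2: | IN={a:-, d:+, f:+; rest ⊤} | OUT={a:-, b:-, d:+, f:+; rest ⊤}
  B3: | IN={a:-, b:-, d:+, f:+; rest ⊤} | OUT={a:-, b:-, d:+, f:+; rest ⊤}
  B4: | IN={a:-, b:-, d:+, f:+; rest ⊤} | OUT={a:-, b:-, d:+, f:+; rest ⊤}
  B5: | IN={a:-, b:-, d:+, f:+; rest ⊤} | OUT={a:-, b:-, c:+, d:+, f:+; rest ⊤}

B0 is the boundary node: IN[B0] = {a: ⊤, b: ⊤, c: ⊤, d: ⊤, e: ⊤, f: ⊤}
Applying B0's transfer function to that IN value gives OUT[B0] (row B0 above).

Answer: {a: ⊤, b: ⊤, c: ⊤, d: +, e: ⊤, f: ⊤}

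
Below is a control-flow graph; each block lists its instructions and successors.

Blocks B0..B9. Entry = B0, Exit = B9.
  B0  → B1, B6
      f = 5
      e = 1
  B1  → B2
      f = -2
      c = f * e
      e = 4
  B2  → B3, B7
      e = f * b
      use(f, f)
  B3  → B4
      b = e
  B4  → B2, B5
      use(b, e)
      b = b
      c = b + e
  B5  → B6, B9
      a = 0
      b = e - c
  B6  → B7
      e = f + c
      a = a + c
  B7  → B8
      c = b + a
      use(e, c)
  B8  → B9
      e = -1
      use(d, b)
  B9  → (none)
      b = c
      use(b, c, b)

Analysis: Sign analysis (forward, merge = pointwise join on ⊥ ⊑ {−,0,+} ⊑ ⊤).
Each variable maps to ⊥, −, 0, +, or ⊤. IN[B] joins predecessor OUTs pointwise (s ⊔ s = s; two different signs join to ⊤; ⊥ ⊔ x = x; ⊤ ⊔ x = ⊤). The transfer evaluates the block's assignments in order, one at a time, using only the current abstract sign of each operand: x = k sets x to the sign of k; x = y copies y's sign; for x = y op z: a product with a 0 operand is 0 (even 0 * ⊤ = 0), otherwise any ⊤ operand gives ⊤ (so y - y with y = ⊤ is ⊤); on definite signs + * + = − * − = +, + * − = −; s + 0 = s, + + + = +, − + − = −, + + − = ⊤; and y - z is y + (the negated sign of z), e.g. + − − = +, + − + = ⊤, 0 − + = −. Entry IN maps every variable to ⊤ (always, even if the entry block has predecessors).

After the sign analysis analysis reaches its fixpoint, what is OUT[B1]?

Answer: {a: ⊤, b: ⊤, c: -, d: ⊤, e: +, f: -}

Working:
Per-block solution:
  B0: | IN=(all ⊤) | OUT={e:+, f:+; rest ⊤}
  B1: | IN={e:+, f:+; rest ⊤} | OUT={c:-, e:+, f:-; rest ⊤}
  B2: | IN={f:-; rest ⊤} | OUT={f:-; rest ⊤}
  B3: | IN={f:-; rest ⊤} | OUT={f:-; rest ⊤}
  B4: | IN={f:-; rest ⊤} | OUT={f:-; rest ⊤}
  B5: | IN={f:-; rest ⊤} | OUT={a:0, f:-; rest ⊤}
  B6: | IN=(all ⊤) | OUT=(all ⊤)
  B7: | IN=(all ⊤) | OUT=(all ⊤)
  B8: | IN=(all ⊤) | OUT={e:-; rest ⊤}
  B9: | IN=(all ⊤) | OUT=(all ⊤)

Merge at B1: IN[B1] = OUT[B0] = {a: ⊤, b: ⊤, c: ⊤, d: ⊤, e: +, f: +}
Applying B1's transfer function to that IN value gives OUT[B1] (row B1 above).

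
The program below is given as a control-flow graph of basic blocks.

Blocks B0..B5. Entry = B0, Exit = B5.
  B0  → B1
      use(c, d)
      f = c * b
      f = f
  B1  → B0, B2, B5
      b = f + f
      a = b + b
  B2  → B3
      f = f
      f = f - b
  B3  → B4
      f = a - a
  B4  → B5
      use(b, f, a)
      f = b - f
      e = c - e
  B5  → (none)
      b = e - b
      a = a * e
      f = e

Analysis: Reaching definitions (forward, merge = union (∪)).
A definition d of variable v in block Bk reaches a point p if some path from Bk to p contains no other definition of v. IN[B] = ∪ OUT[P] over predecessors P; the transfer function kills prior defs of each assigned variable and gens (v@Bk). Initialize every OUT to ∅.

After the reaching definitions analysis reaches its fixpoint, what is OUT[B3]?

Per-block solution:
  B0: | IN={a@B1, b@B1, f@B0} | OUT={a@B1, b@B1, f@B0}
  B1: | IN={a@B1, b@B1, f@B0} | OUT={a@B1, b@B1, f@B0}
  B2: | IN={a@B1, b@B1, f@B0} | OUT={a@B1, b@B1, f@B2}
  B3: | IN={a@B1, b@B1, f@B2} | OUT={a@B1, b@B1, f@B3}
  B4: | IN={a@B1, b@B1, f@B3} | OUT={a@B1, b@B1, e@B4, f@B4}
  B5: | IN={a@B1, b@B1, e@B4, f@B0, f@B4} | OUT={a@B5, b@B5, e@B4, f@B5}

Merge at B3: IN[B3] = OUT[B2] = {a@B1, b@B1, f@B2}
Applying B3's transfer function to that IN value gives OUT[B3] (row B3 above).

Answer: {a@B1, b@B1, f@B3}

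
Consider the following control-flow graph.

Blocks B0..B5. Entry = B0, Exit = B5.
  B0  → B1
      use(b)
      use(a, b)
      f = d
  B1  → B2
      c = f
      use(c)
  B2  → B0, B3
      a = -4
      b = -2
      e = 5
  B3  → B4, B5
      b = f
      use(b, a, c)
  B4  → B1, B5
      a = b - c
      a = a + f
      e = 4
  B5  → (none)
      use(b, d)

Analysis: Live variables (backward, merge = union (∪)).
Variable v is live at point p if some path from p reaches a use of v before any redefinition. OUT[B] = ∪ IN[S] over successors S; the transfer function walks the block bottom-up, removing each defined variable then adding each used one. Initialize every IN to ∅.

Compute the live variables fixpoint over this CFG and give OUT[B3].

Per-block solution:
  B0:   IN={a, b, d}   OUT={d, f}
  B1:   IN={d, f}   OUT={c, d, f}
  B2:   IN={c, d, f}   OUT={a, b, c, d, f}
  B3:   IN={a, c, d, f}   OUT={b, c, d, f}
  B4:   IN={b, c, d, f}   OUT={b, d, f}
  B5:   IN={b, d}   OUT={}

Merge at B3: OUT[B3] = IN[B4] ⊔ IN[B5] = {b, c, d, f}

Answer: {b, c, d, f}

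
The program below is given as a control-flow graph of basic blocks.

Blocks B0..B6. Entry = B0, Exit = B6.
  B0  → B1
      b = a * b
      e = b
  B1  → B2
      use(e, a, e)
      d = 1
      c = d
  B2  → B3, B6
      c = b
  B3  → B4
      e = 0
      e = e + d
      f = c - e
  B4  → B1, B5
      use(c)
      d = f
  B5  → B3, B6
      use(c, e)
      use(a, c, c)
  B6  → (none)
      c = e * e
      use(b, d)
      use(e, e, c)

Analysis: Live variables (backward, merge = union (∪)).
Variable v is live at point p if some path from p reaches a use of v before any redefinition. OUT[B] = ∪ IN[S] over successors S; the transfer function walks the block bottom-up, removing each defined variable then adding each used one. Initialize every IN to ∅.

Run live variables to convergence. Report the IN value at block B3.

Fixpoint table:
  B0: | IN={a, b} | OUT={a, b, e}
  B1: | IN={a, b, e} | OUT={a, b, d, e}
  B2: | IN={a, b, d, e} | OUT={a, b, c, d, e}
  B3: | IN={a, b, c, d} | OUT={a, b, c, e, f}
  B4: | IN={a, b, c, e, f} | OUT={a, b, c, d, e}
  B5: | IN={a, b, c, d, e} | OUT={a, b, c, d, e}
  B6: | IN={b, d, e} | OUT={}

Merge at B3: OUT[B3] = IN[B4] = {a, b, c, e, f}
Applying B3's transfer function to that OUT value gives IN[B3] (row B3 above).

Answer: {a, b, c, d}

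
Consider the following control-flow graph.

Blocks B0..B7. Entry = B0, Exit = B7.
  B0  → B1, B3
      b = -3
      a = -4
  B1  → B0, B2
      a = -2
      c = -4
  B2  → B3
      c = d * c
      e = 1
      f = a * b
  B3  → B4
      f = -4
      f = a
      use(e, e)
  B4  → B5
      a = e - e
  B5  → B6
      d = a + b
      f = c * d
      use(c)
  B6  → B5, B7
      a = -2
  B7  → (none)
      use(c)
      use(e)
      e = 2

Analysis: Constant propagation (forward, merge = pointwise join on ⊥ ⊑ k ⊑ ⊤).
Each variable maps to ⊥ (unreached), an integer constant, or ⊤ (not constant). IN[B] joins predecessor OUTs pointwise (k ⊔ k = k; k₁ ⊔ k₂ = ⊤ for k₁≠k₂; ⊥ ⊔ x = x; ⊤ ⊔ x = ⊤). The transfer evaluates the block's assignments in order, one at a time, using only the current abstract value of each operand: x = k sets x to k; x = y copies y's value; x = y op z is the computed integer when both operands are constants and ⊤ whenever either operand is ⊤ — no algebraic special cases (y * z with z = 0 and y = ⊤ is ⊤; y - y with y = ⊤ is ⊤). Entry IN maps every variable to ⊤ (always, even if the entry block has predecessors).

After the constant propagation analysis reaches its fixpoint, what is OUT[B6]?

Answer: {a: -2, b: -3, c: ⊤, d: ⊤, e: ⊤, f: ⊤}

Working:
Per-block solution:
  B0:   IN=(all ⊤)   OUT={a:-4, b:-3; rest ⊤}
  B1:   IN={a:-4, b:-3; rest ⊤}   OUT={a:-2, b:-3, c:-4; rest ⊤}
  B2:   IN={a:-2, b:-3, c:-4; rest ⊤}   OUT={a:-2, b:-3, e:1, f:6; rest ⊤}
  B3:   IN={b:-3; rest ⊤}   OUT={b:-3; rest ⊤}
  B4:   IN={b:-3; rest ⊤}   OUT={b:-3; rest ⊤}
  B5:   IN={b:-3; rest ⊤}   OUT={b:-3; rest ⊤}
  B6:   IN={b:-3; rest ⊤}   OUT={a:-2, b:-3; rest ⊤}
  B7:   IN={a:-2, b:-3; rest ⊤}   OUT={a:-2, b:-3, e:2; rest ⊤}

Merge at B6: IN[B6] = OUT[B5] = {a: ⊤, b: -3, c: ⊤, d: ⊤, e: ⊤, f: ⊤}
Applying B6's transfer function to that IN value gives OUT[B6] (row B6 above).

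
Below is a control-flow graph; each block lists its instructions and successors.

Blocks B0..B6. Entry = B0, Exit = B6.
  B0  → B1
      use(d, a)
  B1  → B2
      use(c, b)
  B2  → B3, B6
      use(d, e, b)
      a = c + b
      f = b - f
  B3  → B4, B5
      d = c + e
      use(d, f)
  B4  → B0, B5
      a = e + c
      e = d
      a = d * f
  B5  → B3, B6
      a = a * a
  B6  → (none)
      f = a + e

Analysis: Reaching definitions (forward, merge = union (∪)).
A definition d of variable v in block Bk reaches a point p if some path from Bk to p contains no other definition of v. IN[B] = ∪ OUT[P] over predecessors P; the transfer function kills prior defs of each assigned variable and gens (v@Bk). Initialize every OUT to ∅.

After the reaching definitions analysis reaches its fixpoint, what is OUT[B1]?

Per-block solution:
  B0:  IN={a@B4, d@B3, e@B4, f@B2}  OUT={a@B4, d@B3, e@B4, f@B2}
  B1:  IN={a@B4, d@B3, e@B4, f@B2}  OUT={a@B4, d@B3, e@B4, f@B2}
  B2:  IN={a@B4, d@B3, e@B4, f@B2}  OUT={a@B2, d@B3, e@B4, f@B2}
  B3:  IN={a@B2, a@B5, d@B3, e@B4, f@B2}  OUT={a@B2, a@B5, d@B3, e@B4, f@B2}
  B4:  IN={a@B2, a@B5, d@B3, e@B4, f@B2}  OUT={a@B4, d@B3, e@B4, f@B2}
  B5:  IN={a@B2, a@B4, a@B5, d@B3, e@B4, f@B2}  OUT={a@B5, d@B3, e@B4, f@B2}
  B6:  IN={a@B2, a@B5, d@B3, e@B4, f@B2}  OUT={a@B2, a@B5, d@B3, e@B4, f@B6}

Merge at B1: IN[B1] = OUT[B0] = {a@B4, d@B3, e@B4, f@B2}
Applying B1's transfer function to that IN value gives OUT[B1] (row B1 above).

Answer: {a@B4, d@B3, e@B4, f@B2}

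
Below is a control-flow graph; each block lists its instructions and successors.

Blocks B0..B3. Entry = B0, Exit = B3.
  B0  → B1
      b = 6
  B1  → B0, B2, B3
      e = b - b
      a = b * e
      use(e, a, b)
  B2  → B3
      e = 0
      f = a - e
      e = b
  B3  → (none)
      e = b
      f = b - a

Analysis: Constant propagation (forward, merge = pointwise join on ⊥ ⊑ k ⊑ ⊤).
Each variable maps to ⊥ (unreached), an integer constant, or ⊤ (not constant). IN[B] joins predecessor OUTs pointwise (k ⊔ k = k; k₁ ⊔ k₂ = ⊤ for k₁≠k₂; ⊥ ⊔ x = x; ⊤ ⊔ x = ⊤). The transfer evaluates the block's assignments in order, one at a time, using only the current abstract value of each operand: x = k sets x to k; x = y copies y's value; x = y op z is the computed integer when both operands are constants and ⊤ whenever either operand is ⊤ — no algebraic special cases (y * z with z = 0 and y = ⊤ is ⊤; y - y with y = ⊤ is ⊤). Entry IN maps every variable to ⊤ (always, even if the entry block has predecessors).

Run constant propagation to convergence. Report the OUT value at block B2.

Answer: {a: 0, b: 6, c: ⊤, d: ⊤, e: 6, f: 0}

Derivation:
Converged values:
  B0:   IN=(all ⊤)   OUT={b:6; rest ⊤}
  B1:   IN={b:6; rest ⊤}   OUT={a:0, b:6, e:0; rest ⊤}
  B2:   IN={a:0, b:6, e:0; rest ⊤}   OUT={a:0, b:6, e:6, f:0; rest ⊤}
  B3:   IN={a:0, b:6; rest ⊤}   OUT={a:0, b:6, e:6, f:6; rest ⊤}

Merge at B2: IN[B2] = OUT[B1] = {a: 0, b: 6, c: ⊤, d: ⊤, e: 0, f: ⊤}
Applying B2's transfer function to that IN value gives OUT[B2] (row B2 above).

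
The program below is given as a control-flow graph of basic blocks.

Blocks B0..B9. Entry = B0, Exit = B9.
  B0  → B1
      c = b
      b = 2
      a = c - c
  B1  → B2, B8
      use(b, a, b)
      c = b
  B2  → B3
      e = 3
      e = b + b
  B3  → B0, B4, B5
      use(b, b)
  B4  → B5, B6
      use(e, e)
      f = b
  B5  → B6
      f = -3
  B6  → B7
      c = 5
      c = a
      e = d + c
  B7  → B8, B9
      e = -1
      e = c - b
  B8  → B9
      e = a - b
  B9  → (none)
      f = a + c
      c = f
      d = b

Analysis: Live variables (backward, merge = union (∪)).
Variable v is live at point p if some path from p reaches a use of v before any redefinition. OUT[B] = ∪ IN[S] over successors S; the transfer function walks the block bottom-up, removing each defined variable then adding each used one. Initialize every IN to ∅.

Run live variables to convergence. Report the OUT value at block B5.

Answer: {a, b, d}

Working:
Per-block solution:
  B0:   IN={b, d}   OUT={a, b, d}
  B1:   IN={a, b, d}   OUT={a, b, c, d}
  B2:   IN={a, b, d}   OUT={a, b, d, e}
  B3:   IN={a, b, d, e}   OUT={a, b, d, e}
  B4:   IN={a, b, d, e}   OUT={a, b, d}
  B5:   IN={a, b, d}   OUT={a, b, d}
  B6:   IN={a, b, d}   OUT={a, b, c}
  B7:   IN={a, b, c}   OUT={a, b, c}
  B8:   IN={a, b, c}   OUT={a, b, c}
  B9:   IN={a, b, c}   OUT={}

Merge at B5: OUT[B5] = IN[B6] = {a, b, d}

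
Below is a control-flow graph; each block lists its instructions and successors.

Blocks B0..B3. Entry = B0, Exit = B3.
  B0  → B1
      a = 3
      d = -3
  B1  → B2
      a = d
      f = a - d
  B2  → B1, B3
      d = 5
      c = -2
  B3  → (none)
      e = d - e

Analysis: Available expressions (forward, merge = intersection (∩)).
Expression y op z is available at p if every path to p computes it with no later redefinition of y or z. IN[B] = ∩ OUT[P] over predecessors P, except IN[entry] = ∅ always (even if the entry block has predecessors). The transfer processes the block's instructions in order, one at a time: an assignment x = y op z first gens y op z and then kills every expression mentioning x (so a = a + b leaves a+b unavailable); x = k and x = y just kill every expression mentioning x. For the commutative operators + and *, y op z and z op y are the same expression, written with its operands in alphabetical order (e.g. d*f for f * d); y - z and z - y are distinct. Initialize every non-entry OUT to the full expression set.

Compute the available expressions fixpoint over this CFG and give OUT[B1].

Answer: {a-d}

Working:
Converged values:
  B0: | IN={} | OUT={}
  B1: | IN={} | OUT={a-d}
  B2: | IN={a-d} | OUT={}
  B3: | IN={} | OUT={}

Merge at B1: IN[B1] = OUT[B0] ∩ OUT[B2] = {}
Applying B1's transfer function to that IN value gives OUT[B1] (row B1 above).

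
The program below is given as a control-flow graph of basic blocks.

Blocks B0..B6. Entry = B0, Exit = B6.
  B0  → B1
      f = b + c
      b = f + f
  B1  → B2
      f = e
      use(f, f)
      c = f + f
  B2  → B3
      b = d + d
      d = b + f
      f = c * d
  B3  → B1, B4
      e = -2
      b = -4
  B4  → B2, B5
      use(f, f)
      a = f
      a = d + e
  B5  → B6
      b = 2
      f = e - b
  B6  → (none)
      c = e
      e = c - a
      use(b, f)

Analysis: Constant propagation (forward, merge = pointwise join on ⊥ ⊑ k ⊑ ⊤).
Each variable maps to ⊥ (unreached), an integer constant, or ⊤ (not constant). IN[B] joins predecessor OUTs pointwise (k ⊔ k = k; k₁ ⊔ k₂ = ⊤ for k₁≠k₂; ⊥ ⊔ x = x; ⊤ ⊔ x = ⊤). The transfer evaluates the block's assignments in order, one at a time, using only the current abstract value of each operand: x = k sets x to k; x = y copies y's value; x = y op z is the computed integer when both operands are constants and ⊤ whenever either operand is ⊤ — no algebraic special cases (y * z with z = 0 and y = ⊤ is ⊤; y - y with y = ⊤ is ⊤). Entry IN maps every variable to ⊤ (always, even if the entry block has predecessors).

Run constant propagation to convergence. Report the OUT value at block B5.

Fixpoint table:
  B0:   IN=(all ⊤)   OUT=(all ⊤)
  B1:   IN=(all ⊤)   OUT=(all ⊤)
  B2:   IN=(all ⊤)   OUT=(all ⊤)
  B3:   IN=(all ⊤)   OUT={b:-4, e:-2; rest ⊤}
  B4:   IN={b:-4, e:-2; rest ⊤}   OUT={b:-4, e:-2; rest ⊤}
  B5:   IN={b:-4, e:-2; rest ⊤}   OUT={b:2, e:-2, f:-4; rest ⊤}
  B6:   IN={b:2, e:-2, f:-4; rest ⊤}   OUT={b:2, c:-2, f:-4; rest ⊤}

Merge at B5: IN[B5] = OUT[B4] = {a: ⊤, b: -4, c: ⊤, d: ⊤, e: -2, f: ⊤}
Applying B5's transfer function to that IN value gives OUT[B5] (row B5 above).

Answer: {a: ⊤, b: 2, c: ⊤, d: ⊤, e: -2, f: -4}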